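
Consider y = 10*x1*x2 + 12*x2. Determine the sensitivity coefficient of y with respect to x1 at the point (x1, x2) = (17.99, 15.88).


y = 10*x1*x2 + 12*x2
dy/dx1 = 10*x2
Evaluate at x2 = 15.88: c1 = 10 * 15.88
c1 = 158.8000

158.8000


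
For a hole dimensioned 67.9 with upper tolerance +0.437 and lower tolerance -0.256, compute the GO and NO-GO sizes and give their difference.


GO = nominal - lower_tol (smallest hole = maximum material condition)
GO = 67.9 - 0.256 = 67.644
NO-GO = nominal + upper_tol (largest hole = least material condition)
NO-GO = 67.9 + 0.437 = 68.337
spread = NO-GO - GO = 68.337 - 67.644 = 0.6930

0.6930


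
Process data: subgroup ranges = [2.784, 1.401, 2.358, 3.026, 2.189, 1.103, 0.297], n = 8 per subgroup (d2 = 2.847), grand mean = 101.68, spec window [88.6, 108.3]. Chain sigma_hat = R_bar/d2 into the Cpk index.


R_bar = (2.784 + 1.401 + 2.358 + 3.026 + 2.189 + 1.103 + 0.297) / 7 = 1.8797143
sigma = R_bar / d2 = 1.8797143 / 2.847 = 0.66024387
Cp = (USL - LSL)/(6*sigma) = (108.3 - 88.6)/(6*0.66024387) = 4.9729
Cpu = (108.3 - 101.68)/(3*0.66024387) = 3.3422
Cpl = (101.68 - 88.6)/(3*0.66024387) = 6.6036
Cpk = min(Cpu, Cpl) = 3.3422

3.3422


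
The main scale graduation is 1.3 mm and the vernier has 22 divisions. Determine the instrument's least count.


LC = MSD / n_div
= 1.3 / 22
= 0.0591

0.0591


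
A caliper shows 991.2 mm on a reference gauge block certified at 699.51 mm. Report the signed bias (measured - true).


Systematic error = measured - true
= 991.2 - 699.51
= 291.6900

291.6900


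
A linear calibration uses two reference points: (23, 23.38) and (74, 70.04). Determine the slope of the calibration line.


slope = (y2 - y1) / (x2 - x1)
= (70.04 - 23.38) / (74 - 23)
= 46.6600 / 51
= 0.9149

0.9149


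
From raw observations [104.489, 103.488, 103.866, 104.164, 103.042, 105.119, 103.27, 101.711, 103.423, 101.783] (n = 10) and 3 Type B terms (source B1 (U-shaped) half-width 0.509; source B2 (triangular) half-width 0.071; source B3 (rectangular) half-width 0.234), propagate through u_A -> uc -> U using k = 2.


mean = (104.489 + 103.488 + 103.866 + 104.164 + 103.042 + 105.119 + 103.27 + 101.711 + 103.423 + 101.783) / 10 = 103.4355
s = sqrt(sum((x - mean)^2)/(n-1)) = 1.0826859
u_A = s / sqrt(n) = 1.0826859 / sqrt(10) = 0.34237534
u_B1 = 0.509 / sqrt(2) = 0.35991735
u_B2 = 0.071 / sqrt(6) = 0.028985629
u_B3 = 0.234 / sqrt(3) = 0.13509996
uc = sqrt(0.34237534^2 + 0.35991735^2 + 0.028985629^2 + 0.13509996^2) = 0.51560987
U = k * uc = 2 * 0.51560987
U = 1.0312

1.0312


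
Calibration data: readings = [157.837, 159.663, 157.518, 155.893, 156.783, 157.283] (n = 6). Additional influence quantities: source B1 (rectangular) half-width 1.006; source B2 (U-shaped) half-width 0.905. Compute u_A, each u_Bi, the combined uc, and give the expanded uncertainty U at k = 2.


mean = (157.837 + 159.663 + 157.518 + 155.893 + 156.783 + 157.283) / 6 = 157.4961667
s = sqrt(sum((x - mean)^2)/(n-1)) = 1.2598413
u_A = s / sqrt(n) = 1.2598413 / sqrt(6) = 0.51432806
u_B1 = 1.006 / sqrt(3) = 0.58081437
u_B2 = 0.905 / sqrt(2) = 0.63993164
uc = sqrt(0.51432806^2 + 0.58081437^2 + 0.63993164^2) = 1.0056795
U = k * uc = 2 * 1.0056795
U = 2.0114

2.0114


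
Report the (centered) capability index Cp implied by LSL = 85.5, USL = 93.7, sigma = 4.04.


Cp = (USL - LSL) / (6 * sigma)
= (93.7 - 85.5) / (6 * 4.04)
= 8.2000 / 24.2400
= 0.3383

0.3383


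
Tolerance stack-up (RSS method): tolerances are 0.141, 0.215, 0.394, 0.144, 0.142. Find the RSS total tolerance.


RSS = sqrt(0.141^2 + 0.215^2 + 0.394^2 + 0.144^2 + 0.142^2)
= sqrt(0.262242)
= 0.5121

0.5121


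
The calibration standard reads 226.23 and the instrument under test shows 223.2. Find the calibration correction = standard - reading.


Correction = standard - reading
= 226.23 - 223.2
= 3.0300

3.0300


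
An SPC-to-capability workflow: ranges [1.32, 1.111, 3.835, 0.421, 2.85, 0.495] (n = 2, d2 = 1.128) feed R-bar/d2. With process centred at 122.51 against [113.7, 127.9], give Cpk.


R_bar = (1.32 + 1.111 + 3.835 + 0.421 + 2.85 + 0.495) / 6 = 1.672
sigma = R_bar / d2 = 1.672 / 1.128 = 1.4822695
Cp = (USL - LSL)/(6*sigma) = (127.9 - 113.7)/(6*1.4822695) = 1.5967
Cpu = (127.9 - 122.51)/(3*1.4822695) = 1.2121
Cpl = (122.51 - 113.7)/(3*1.4822695) = 1.9812
Cpk = min(Cpu, Cpl) = 1.2121

1.2121


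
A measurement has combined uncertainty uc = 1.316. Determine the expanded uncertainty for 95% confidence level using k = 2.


U = k * uc
U = 2 * 1.316
U = 2.6320

2.6320


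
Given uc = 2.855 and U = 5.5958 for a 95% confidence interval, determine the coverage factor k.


k = U / uc
k = 5.5958 / 2.855
k = 1.96

1.96


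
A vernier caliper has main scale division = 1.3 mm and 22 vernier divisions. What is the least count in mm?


LC = MSD / n_div
= 1.3 / 22
= 0.0591

0.0591


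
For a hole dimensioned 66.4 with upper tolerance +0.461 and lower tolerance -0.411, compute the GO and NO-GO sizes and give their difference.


GO = nominal - lower_tol (smallest hole = maximum material condition)
GO = 66.4 - 0.411 = 65.989
NO-GO = nominal + upper_tol (largest hole = least material condition)
NO-GO = 66.4 + 0.461 = 66.861
spread = NO-GO - GO = 66.861 - 65.989 = 0.8720

0.8720


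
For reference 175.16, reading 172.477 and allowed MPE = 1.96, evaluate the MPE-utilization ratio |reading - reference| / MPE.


e = indication - reference = 172.477 - 175.16 = -2.6830
|e| = 2.6830
ratio = |e| / MPE = 2.6830 / 1.96
ratio = 1.3689

1.3689


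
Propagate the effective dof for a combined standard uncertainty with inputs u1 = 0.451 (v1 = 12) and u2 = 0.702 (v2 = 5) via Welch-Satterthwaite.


uc = sqrt(u1^2 + u2^2) = sqrt(0.451^2 + 0.702^2) = 0.834389
v_eff = uc^4 / (u1^4/v1 + u2^4/v2)
= 0.834389^4 / (0.451^4/12 + 0.702^4/5)
= 0.48470141 / 0.05201882
v_eff = 9.3178

9.3178


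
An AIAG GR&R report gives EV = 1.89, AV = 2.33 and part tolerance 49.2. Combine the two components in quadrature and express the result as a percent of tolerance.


GRR = sqrt(EV^2 + AV^2) = sqrt(1.89^2 + 2.33^2) = 3.0001667
%GRR = GRR / tol * 100 = 3.0001667 / 49.2 * 100
%GRR = 6.0979

6.0979


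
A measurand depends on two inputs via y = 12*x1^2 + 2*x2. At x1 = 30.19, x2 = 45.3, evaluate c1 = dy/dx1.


y = 12*x1^2 + 2*x2
dy/dx1 = 2*12*x1
Evaluate at x1 = 30.19: c1 = 24 * 30.19
c1 = 724.5600

724.5600


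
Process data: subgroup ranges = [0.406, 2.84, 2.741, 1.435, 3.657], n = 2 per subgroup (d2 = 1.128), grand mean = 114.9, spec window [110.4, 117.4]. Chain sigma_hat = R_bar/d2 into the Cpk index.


R_bar = (0.406 + 2.84 + 2.741 + 1.435 + 3.657) / 5 = 2.2158
sigma = R_bar / d2 = 2.2158 / 1.128 = 1.9643617
Cp = (USL - LSL)/(6*sigma) = (117.4 - 110.4)/(6*1.9643617) = 0.5939
Cpu = (117.4 - 114.9)/(3*1.9643617) = 0.4242
Cpl = (114.9 - 110.4)/(3*1.9643617) = 0.7636
Cpk = min(Cpu, Cpl) = 0.4242

0.4242


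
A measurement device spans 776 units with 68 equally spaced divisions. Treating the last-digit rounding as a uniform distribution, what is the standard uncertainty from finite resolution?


resolution = range / divisions
resolution = 776 / 68 = 11.411765
u_res = resolution / (2*sqrt(3))
u_res = 11.411765 / 3.4641016
u_res = 3.2943

3.2943


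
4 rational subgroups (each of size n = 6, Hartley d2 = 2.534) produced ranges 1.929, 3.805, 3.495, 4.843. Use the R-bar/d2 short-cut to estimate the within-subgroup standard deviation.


R_bar = (1.929 + 3.805 + 3.495 + 4.843) / 4
R_bar = 14.072 / 4 = 3.518
sigma_hat = R_bar / d2 = 3.518 / 2.534 = 1.3883

1.3883


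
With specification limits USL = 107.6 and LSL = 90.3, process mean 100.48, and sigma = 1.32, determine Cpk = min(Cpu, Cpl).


Cpu = (USL - mean) / (3*sigma) = (107.6 - 100.48) / (3*1.32) = 1.7980
Cpl = (mean - LSL) / (3*sigma) = (100.48 - 90.3) / (3*1.32) = 2.5707
Cpk = min(Cpu, Cpl) = 1.7980

1.7980


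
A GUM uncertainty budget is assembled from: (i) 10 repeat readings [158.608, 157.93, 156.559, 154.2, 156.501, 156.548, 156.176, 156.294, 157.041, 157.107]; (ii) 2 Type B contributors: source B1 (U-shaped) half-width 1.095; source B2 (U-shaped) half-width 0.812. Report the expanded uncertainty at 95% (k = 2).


mean = (158.608 + 157.93 + 156.559 + 154.2 + 156.501 + 156.548 + 156.176 + 156.294 + 157.041 + 157.107) / 10 = 156.6964
s = sqrt(sum((x - mean)^2)/(n-1)) = 1.164625
u_A = s / sqrt(n) = 1.164625 / sqrt(10) = 0.36828676
u_B1 = 1.095 / sqrt(2) = 0.77428193
u_B2 = 0.812 / sqrt(2) = 0.57417071
uc = sqrt(0.36828676^2 + 0.77428193^2 + 0.57417071^2) = 1.031901
U = k * uc = 2 * 1.031901
U = 2.0638

2.0638


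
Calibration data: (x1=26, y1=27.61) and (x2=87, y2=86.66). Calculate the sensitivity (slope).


slope = (y2 - y1) / (x2 - x1)
= (86.66 - 27.61) / (87 - 26)
= 59.0500 / 61
= 0.9680

0.9680


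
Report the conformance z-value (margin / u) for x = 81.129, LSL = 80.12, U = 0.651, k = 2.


u = U / k = 0.651 / 2 = 0.3255
margin = |LSL - x| = |80.12 - 81.129| = 1.009
z = margin / u = 1.009 / 0.3255
z = 3.0998

3.0998


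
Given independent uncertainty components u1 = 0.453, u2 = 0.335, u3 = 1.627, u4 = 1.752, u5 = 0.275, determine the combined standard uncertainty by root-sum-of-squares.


uc = sqrt(0.453^2 + 0.335^2 + 1.627^2 + 1.752^2 + 0.275^2)
uc = sqrt(6.109692)
uc = 2.4718

2.4718


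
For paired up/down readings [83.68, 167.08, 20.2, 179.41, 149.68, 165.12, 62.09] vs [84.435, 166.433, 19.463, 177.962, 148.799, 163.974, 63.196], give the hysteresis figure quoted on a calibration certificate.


|83.68 - 84.435| = 0.7550
|167.08 - 166.433| = 0.6470
|20.2 - 19.463| = 0.7370
|179.41 - 177.962| = 1.4480
|149.68 - 148.799| = 0.8810
|165.12 - 163.974| = 1.1460
|62.09 - 63.196| = 1.1060
hysteresis = max(diffs) = 1.4480

1.4480


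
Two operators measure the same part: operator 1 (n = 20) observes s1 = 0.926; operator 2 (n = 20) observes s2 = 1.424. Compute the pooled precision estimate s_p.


s_p = sqrt(((n1-1)*s1^2 + (n2-1)*s2^2) / (n1+n2-2))
numerator = (20-1)*0.926^2 + (20-1)*1.424^2 = 16.292044 + 38.527744 = 54.819788
denominator = 20 + 20 - 2 = 38
s_p^2 = 54.819788 / 38 = 1.442626
s_p = sqrt(1.442626) = 1.2011

1.2011


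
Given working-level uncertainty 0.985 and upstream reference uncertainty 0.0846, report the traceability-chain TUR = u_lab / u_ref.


TUR = u_lab / u_ref
= 0.985 / 0.0846
= 11.6430

11.6430


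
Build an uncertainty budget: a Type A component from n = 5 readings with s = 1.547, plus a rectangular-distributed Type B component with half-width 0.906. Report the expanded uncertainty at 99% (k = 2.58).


u_A = s / sqrt(n) = 1.547 / sqrt(5) = 0.69183943
u_B = half_width / sqrt(3) = 0.906 / sqrt(3) = 0.52307934
uc = sqrt(u_A^2 + u_B^2) = sqrt(0.69183943^2 + 0.52307934^2) = 0.86732566
U = k * uc = 2.58 * 0.86732566
U = 2.2377

2.2377


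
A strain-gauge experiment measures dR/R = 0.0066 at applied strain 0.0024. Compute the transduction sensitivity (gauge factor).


GF = (dR/R) / epsilon
= 0.0066 / 0.0024
= 2.7500

2.7500


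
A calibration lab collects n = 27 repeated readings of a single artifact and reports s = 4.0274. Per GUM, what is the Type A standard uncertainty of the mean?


u_A = s / sqrt(n)
u_A = 4.0274 / sqrt(27)
u_A = 4.0274 / 5.1961524
u_A = 0.7751

0.7751


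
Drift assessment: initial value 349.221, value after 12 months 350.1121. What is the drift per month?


rate = (v2 - v1) / months
= (350.1121 - 349.221) / 12
= 0.8911 / 12
= 0.0743

0.0743


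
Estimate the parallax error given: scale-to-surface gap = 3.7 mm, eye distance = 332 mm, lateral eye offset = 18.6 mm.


error = h * offset / d
= 3.7 * 18.6 / 332
= 0.2073

0.2073


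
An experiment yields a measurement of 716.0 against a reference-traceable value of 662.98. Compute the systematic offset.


Systematic error = measured - true
= 716.0 - 662.98
= 53.0200

53.0200


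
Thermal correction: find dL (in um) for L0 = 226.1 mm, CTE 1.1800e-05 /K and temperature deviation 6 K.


dL = L * alpha * dT
= 226.1 * 1.1800e-05 * 6
= 0.0160079 mm
dL_um = 0.0160079 * 1000 = 16.0079 um

16.0079


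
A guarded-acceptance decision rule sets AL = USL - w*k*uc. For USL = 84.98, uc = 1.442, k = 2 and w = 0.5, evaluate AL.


U = k * uc = 2 * 1.442 = 2.884
guard band g = w * U = 0.5 * 2.884 = 1.442
AL = USL - g = 84.98 - 1.442
AL = 83.5380

83.5380


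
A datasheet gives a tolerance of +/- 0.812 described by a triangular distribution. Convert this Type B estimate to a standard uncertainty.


u_B = half_width / sqrt(6)
u_B = 0.812 / 2.4494897
u_B = 0.3315

0.3315


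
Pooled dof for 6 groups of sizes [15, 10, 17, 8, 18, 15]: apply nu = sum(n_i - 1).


nu = sum_i (n_i - 1)
nu = ((15 - 1) + (10 - 1) + (17 - 1) + (8 - 1) + (18 - 1) + (15 - 1))
nu = 14 + 9 + 16 + 7 + 17 + 14
nu = 77

77


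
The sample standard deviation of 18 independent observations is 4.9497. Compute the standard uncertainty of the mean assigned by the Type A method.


u_A = s / sqrt(n)
u_A = 4.9497 / sqrt(18)
u_A = 4.9497 / 4.2426407
u_A = 1.1667

1.1667


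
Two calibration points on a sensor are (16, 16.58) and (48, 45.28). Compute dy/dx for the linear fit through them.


slope = (y2 - y1) / (x2 - x1)
= (45.28 - 16.58) / (48 - 16)
= 28.7000 / 32
= 0.8969

0.8969


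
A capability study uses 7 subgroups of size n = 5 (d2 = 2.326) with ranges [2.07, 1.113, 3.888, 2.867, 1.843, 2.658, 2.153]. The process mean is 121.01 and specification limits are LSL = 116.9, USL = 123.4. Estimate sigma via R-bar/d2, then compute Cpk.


R_bar = (2.07 + 1.113 + 3.888 + 2.867 + 1.843 + 2.658 + 2.153) / 7 = 2.3702857
sigma = R_bar / d2 = 2.3702857 / 2.326 = 1.0190394
Cp = (USL - LSL)/(6*sigma) = (123.4 - 116.9)/(6*1.0190394) = 1.0631
Cpu = (123.4 - 121.01)/(3*1.0190394) = 0.7818
Cpl = (121.01 - 116.9)/(3*1.0190394) = 1.3444
Cpk = min(Cpu, Cpl) = 0.7818

0.7818


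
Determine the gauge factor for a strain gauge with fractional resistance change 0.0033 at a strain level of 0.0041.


GF = (dR/R) / epsilon
= 0.0033 / 0.0041
= 0.8049

0.8049


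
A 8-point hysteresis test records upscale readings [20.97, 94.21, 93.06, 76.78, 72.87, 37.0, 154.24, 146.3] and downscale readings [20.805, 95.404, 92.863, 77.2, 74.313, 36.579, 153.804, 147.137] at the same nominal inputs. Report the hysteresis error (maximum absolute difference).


|20.97 - 20.805| = 0.1650
|94.21 - 95.404| = 1.1940
|93.06 - 92.863| = 0.1970
|76.78 - 77.2| = 0.4200
|72.87 - 74.313| = 1.4430
|37.0 - 36.579| = 0.4210
|154.24 - 153.804| = 0.4360
|146.3 - 147.137| = 0.8370
hysteresis = max(diffs) = 1.4430

1.4430


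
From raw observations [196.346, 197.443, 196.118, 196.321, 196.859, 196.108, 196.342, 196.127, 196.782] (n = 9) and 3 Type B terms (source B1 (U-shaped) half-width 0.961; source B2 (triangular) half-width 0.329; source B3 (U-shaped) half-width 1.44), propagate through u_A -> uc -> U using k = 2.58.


mean = (196.346 + 197.443 + 196.118 + 196.321 + 196.859 + 196.108 + 196.342 + 196.127 + 196.782) / 9 = 196.494
s = sqrt(sum((x - mean)^2)/(n-1)) = 0.44955089
u_A = s / sqrt(n) = 0.44955089 / sqrt(9) = 0.1498503
u_B1 = 0.961 / sqrt(2) = 0.67952962
u_B2 = 0.329 / sqrt(6) = 0.13431369
u_B3 = 1.44 / sqrt(2) = 1.0182338
uc = sqrt(0.1498503^2 + 0.67952962^2 + 0.13431369^2 + 1.0182338^2) = 1.2405869
U = k * uc = 2.58 * 1.2405869
U = 3.2007

3.2007


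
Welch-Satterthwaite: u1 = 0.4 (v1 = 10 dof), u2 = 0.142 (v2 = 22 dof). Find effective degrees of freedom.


uc = sqrt(u1^2 + u2^2) = sqrt(0.4^2 + 0.142^2) = 0.4244573
v_eff = uc^4 / (u1^4/v1 + u2^4/v2)
= 0.4244573^4 / (0.4^4/10 + 0.142^4/22)
= 0.032459067 / 0.0025784812
v_eff = 12.5884

12.5884


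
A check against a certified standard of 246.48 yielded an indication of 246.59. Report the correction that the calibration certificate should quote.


Correction = standard - reading
= 246.48 - 246.59
= -0.1100

-0.1100


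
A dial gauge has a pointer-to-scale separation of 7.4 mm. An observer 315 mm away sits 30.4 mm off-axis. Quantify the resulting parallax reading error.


error = h * offset / d
= 7.4 * 30.4 / 315
= 0.7142

0.7142


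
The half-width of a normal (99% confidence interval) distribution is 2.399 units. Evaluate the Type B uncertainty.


u_B = half_width / 2.576
u_B = 2.399 / 2.576
u_B = 0.9313

0.9313


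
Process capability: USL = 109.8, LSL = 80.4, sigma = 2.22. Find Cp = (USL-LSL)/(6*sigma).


Cp = (USL - LSL) / (6 * sigma)
= (109.8 - 80.4) / (6 * 2.22)
= 29.4000 / 13.3200
= 2.2072

2.2072


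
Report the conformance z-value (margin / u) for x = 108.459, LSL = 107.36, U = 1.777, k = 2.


u = U / k = 1.777 / 2 = 0.8885
margin = |LSL - x| = |107.36 - 108.459| = 1.099
z = margin / u = 1.099 / 0.8885
z = 1.2369

1.2369


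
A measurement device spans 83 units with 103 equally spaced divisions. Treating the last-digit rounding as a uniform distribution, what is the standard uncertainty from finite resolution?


resolution = range / divisions
resolution = 83 / 103 = 0.80582524
u_res = resolution / (2*sqrt(3))
u_res = 0.80582524 / 3.4641016
u_res = 0.2326

0.2326


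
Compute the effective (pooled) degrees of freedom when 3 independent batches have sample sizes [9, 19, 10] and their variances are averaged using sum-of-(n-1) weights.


nu = sum_i (n_i - 1)
nu = ((9 - 1) + (19 - 1) + (10 - 1))
nu = 8 + 18 + 9
nu = 35

35


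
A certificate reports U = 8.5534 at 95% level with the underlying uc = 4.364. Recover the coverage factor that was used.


k = U / uc
k = 8.5534 / 4.364
k = 1.96

1.96


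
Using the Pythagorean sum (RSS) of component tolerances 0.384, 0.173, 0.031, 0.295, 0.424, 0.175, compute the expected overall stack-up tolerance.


RSS = sqrt(0.384^2 + 0.173^2 + 0.031^2 + 0.295^2 + 0.424^2 + 0.175^2)
= sqrt(0.475772)
= 0.6898

0.6898


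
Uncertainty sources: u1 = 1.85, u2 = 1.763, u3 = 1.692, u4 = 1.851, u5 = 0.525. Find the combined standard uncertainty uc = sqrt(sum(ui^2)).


uc = sqrt(1.85^2 + 1.763^2 + 1.692^2 + 1.851^2 + 0.525^2)
uc = sqrt(13.095359)
uc = 3.6188

3.6188


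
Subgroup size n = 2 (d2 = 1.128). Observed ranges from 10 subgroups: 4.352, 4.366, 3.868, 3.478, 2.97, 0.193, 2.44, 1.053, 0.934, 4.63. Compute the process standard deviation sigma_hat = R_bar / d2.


R_bar = (4.352 + 4.366 + 3.868 + 3.478 + 2.97 + 0.193 + 2.44 + 1.053 + 0.934 + 4.63) / 10
R_bar = 28.284 / 10 = 2.8284
sigma_hat = R_bar / d2 = 2.8284 / 1.128 = 2.5074

2.5074


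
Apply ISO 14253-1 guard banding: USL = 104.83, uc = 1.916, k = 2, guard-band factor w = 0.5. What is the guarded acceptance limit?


U = k * uc = 2 * 1.916 = 3.832
guard band g = w * U = 0.5 * 3.832 = 1.916
AL = USL - g = 104.83 - 1.916
AL = 102.9140

102.9140


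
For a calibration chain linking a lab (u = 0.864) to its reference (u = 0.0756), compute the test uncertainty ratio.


TUR = u_lab / u_ref
= 0.864 / 0.0756
= 11.4286

11.4286


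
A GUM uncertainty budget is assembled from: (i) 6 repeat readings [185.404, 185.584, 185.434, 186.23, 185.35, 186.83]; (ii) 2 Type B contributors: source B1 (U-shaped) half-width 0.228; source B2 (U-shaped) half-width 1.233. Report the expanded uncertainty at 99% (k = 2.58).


mean = (185.404 + 185.584 + 185.434 + 186.23 + 185.35 + 186.83) / 6 = 185.8053333
s = sqrt(sum((x - mean)^2)/(n-1)) = 0.59758804
u_A = s / sqrt(n) = 0.59758804 / sqrt(6) = 0.2439643
u_B1 = 0.228 / sqrt(2) = 0.16122035
u_B2 = 1.233 / sqrt(2) = 0.87186266
uc = sqrt(0.2439643^2 + 0.16122035^2 + 0.87186266^2) = 0.91959506
U = k * uc = 2.58 * 0.91959506
U = 2.3726

2.3726


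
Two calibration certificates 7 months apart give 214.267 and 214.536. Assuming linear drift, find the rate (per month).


rate = (v2 - v1) / months
= (214.536 - 214.267) / 7
= 0.2690 / 7
= 0.0384

0.0384


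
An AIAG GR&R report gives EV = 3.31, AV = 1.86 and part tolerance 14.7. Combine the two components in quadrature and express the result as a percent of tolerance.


GRR = sqrt(EV^2 + AV^2) = sqrt(3.31^2 + 1.86^2) = 3.7968013
%GRR = GRR / tol * 100 = 3.7968013 / 14.7 * 100
%GRR = 25.8286

25.8286


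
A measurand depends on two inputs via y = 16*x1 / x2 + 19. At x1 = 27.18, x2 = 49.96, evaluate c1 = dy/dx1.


y = 16*x1 / x2 + 19
dy/dx1 = 16/x2
Evaluate at x2 = 49.96: c1 = 16 / 49.96
c1 = 0.3203

0.3203


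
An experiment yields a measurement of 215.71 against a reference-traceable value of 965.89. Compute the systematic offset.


Systematic error = measured - true
= 215.71 - 965.89
= -750.1800

-750.1800


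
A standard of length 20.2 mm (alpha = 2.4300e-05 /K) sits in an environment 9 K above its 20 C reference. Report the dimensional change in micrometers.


dL = L * alpha * dT
= 20.2 * 2.4300e-05 * 9
= 0.0044177 mm
dL_um = 0.0044177 * 1000 = 4.4177 um

4.4177


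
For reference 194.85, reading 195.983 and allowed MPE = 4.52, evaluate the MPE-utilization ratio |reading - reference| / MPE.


e = indication - reference = 195.983 - 194.85 = 1.1330
|e| = 1.1330
ratio = |e| / MPE = 1.1330 / 4.52
ratio = 0.2507

0.2507


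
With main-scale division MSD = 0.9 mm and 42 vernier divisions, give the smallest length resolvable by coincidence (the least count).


LC = MSD / n_div
= 0.9 / 42
= 0.0214

0.0214


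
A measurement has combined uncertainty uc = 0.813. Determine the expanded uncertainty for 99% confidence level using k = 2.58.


U = k * uc
U = 2.58 * 0.813
U = 2.0975

2.0975


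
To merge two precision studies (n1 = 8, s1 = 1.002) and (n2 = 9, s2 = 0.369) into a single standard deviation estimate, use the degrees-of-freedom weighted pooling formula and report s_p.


s_p = sqrt(((n1-1)*s1^2 + (n2-1)*s2^2) / (n1+n2-2))
numerator = (8-1)*1.002^2 + (9-1)*0.369^2 = 7.028028 + 1.089288 = 8.117316
denominator = 8 + 9 - 2 = 15
s_p^2 = 8.117316 / 15 = 0.5411544
s_p = sqrt(0.5411544) = 0.7356

0.7356


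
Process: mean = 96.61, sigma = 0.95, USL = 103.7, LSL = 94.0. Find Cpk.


Cpu = (USL - mean) / (3*sigma) = (103.7 - 96.61) / (3*0.95) = 2.4877
Cpl = (mean - LSL) / (3*sigma) = (96.61 - 94.0) / (3*0.95) = 0.9158
Cpk = min(Cpu, Cpl) = 0.9158

0.9158


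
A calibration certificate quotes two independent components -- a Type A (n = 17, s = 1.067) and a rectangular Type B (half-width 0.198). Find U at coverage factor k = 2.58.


u_A = s / sqrt(n) = 1.067 / sqrt(17) = 0.25878551
u_B = half_width / sqrt(3) = 0.198 / sqrt(3) = 0.11431535
uc = sqrt(u_A^2 + u_B^2) = sqrt(0.25878551^2 + 0.11431535^2) = 0.28290977
U = k * uc = 2.58 * 0.28290977
U = 0.7299

0.7299


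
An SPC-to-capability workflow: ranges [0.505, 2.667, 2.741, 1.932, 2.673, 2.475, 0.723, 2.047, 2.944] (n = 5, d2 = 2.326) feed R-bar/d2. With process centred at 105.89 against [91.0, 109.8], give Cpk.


R_bar = (0.505 + 2.667 + 2.741 + 1.932 + 2.673 + 2.475 + 0.723 + 2.047 + 2.944) / 9 = 2.0785556
sigma = R_bar / d2 = 2.0785556 / 2.326 = 0.89361806
Cp = (USL - LSL)/(6*sigma) = (109.8 - 91.0)/(6*0.89361806) = 3.5063
Cpu = (109.8 - 105.89)/(3*0.89361806) = 1.4585
Cpl = (105.89 - 91.0)/(3*0.89361806) = 5.5542
Cpk = min(Cpu, Cpl) = 1.4585

1.4585


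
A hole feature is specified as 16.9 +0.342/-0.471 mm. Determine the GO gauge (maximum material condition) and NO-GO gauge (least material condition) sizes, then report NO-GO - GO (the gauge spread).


GO = nominal - lower_tol (smallest hole = maximum material condition)
GO = 16.9 - 0.471 = 16.429
NO-GO = nominal + upper_tol (largest hole = least material condition)
NO-GO = 16.9 + 0.342 = 17.242
spread = NO-GO - GO = 17.242 - 16.429 = 0.8130

0.8130


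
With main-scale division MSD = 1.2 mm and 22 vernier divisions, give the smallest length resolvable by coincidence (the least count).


LC = MSD / n_div
= 1.2 / 22
= 0.0545

0.0545


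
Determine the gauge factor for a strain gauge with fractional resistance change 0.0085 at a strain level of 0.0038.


GF = (dR/R) / epsilon
= 0.0085 / 0.0038
= 2.2368

2.2368


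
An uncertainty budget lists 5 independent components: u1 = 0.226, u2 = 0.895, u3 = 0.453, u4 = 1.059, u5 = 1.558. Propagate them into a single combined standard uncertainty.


uc = sqrt(0.226^2 + 0.895^2 + 0.453^2 + 1.059^2 + 1.558^2)
uc = sqrt(4.606155)
uc = 2.1462

2.1462


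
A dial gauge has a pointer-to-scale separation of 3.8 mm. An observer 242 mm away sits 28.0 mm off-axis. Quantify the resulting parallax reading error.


error = h * offset / d
= 3.8 * 28.0 / 242
= 0.4397

0.4397


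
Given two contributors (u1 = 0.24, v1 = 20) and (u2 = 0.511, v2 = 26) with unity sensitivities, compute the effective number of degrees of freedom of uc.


uc = sqrt(u1^2 + u2^2) = sqrt(0.24^2 + 0.511^2) = 0.56455381
v_eff = uc^4 / (u1^4/v1 + u2^4/v2)
= 0.56455381^4 / (0.24^4/20 + 0.511^4/26)
= 0.10158308 / 0.0027883563
v_eff = 36.4312

36.4312


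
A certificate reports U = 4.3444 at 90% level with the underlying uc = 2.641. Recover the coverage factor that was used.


k = U / uc
k = 4.3444 / 2.641
k = 1.645

1.645


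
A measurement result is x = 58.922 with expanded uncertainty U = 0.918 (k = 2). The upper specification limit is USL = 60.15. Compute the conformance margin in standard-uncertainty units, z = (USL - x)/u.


u = U / k = 0.918 / 2 = 0.459
margin = |USL - x| = |60.15 - 58.922| = 1.228
z = margin / u = 1.228 / 0.459
z = 2.6754

2.6754


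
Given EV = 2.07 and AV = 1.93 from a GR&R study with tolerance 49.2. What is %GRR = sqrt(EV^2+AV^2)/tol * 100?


GRR = sqrt(EV^2 + AV^2) = sqrt(2.07^2 + 1.93^2) = 2.830159
%GRR = GRR / tol * 100 = 2.830159 / 49.2 * 100
%GRR = 5.7524

5.7524


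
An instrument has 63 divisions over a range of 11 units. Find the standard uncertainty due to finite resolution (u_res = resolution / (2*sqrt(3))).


resolution = range / divisions
resolution = 11 / 63 = 0.17460317
u_res = resolution / (2*sqrt(3))
u_res = 0.17460317 / 3.4641016
u_res = 0.0504

0.0504


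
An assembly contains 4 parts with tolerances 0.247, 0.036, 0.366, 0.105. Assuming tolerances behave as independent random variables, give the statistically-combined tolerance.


RSS = sqrt(0.247^2 + 0.036^2 + 0.366^2 + 0.105^2)
= sqrt(0.207286)
= 0.4553

0.4553


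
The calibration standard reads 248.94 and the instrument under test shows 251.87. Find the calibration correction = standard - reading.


Correction = standard - reading
= 248.94 - 251.87
= -2.9300

-2.9300


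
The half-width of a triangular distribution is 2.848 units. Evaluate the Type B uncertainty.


u_B = half_width / sqrt(6)
u_B = 2.848 / 2.4494897
u_B = 1.1627

1.1627


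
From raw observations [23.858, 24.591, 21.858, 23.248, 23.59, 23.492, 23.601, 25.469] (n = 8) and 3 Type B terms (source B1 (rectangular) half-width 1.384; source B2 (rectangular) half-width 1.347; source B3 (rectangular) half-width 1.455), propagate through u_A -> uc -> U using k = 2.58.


mean = (23.858 + 24.591 + 21.858 + 23.248 + 23.59 + 23.492 + 23.601 + 25.469) / 8 = 23.713375
s = sqrt(sum((x - mean)^2)/(n-1)) = 1.0426072
u_A = s / sqrt(n) = 1.0426072 / sqrt(8) = 0.36861731
u_B1 = 1.384 / sqrt(3) = 0.79905277
u_B2 = 1.347 / sqrt(3) = 0.77769081
u_B3 = 1.455 / sqrt(3) = 0.84004464
uc = sqrt(0.36861731^2 + 0.79905277^2 + 0.77769081^2 + 0.84004464^2) = 1.4438982
U = k * uc = 2.58 * 1.4438982
U = 3.7253

3.7253


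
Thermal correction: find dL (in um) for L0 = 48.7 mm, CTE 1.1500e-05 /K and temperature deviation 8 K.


dL = L * alpha * dT
= 48.7 * 1.1500e-05 * 8
= 0.0044804 mm
dL_um = 0.0044804 * 1000 = 4.4804 um

4.4804


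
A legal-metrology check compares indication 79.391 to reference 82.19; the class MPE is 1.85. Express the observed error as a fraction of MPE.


e = indication - reference = 79.391 - 82.19 = -2.7990
|e| = 2.7990
ratio = |e| / MPE = 2.7990 / 1.85
ratio = 1.5130

1.5130


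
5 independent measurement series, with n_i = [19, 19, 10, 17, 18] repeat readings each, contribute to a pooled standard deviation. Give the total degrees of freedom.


nu = sum_i (n_i - 1)
nu = ((19 - 1) + (19 - 1) + (10 - 1) + (17 - 1) + (18 - 1))
nu = 18 + 18 + 9 + 16 + 17
nu = 78

78


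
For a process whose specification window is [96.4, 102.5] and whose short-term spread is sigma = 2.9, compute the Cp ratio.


Cp = (USL - LSL) / (6 * sigma)
= (102.5 - 96.4) / (6 * 2.9)
= 6.1000 / 17.4000
= 0.3506

0.3506


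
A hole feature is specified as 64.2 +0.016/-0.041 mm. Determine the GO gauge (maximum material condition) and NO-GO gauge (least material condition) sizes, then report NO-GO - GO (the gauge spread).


GO = nominal - lower_tol (smallest hole = maximum material condition)
GO = 64.2 - 0.041 = 64.159
NO-GO = nominal + upper_tol (largest hole = least material condition)
NO-GO = 64.2 + 0.016 = 64.216
spread = NO-GO - GO = 64.216 - 64.159 = 0.0570

0.0570


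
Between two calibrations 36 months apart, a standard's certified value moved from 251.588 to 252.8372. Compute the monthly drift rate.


rate = (v2 - v1) / months
= (252.8372 - 251.588) / 36
= 1.2492 / 36
= 0.0347

0.0347


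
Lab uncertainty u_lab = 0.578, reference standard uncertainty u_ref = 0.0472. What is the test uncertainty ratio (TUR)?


TUR = u_lab / u_ref
= 0.578 / 0.0472
= 12.2458

12.2458


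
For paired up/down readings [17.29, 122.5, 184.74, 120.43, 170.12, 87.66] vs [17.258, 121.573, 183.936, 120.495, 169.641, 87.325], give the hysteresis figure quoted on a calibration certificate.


|17.29 - 17.258| = 0.0320
|122.5 - 121.573| = 0.9270
|184.74 - 183.936| = 0.8040
|120.43 - 120.495| = 0.0650
|170.12 - 169.641| = 0.4790
|87.66 - 87.325| = 0.3350
hysteresis = max(diffs) = 0.9270

0.9270


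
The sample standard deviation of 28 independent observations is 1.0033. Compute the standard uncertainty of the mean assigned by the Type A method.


u_A = s / sqrt(n)
u_A = 1.0033 / sqrt(28)
u_A = 1.0033 / 5.2915026
u_A = 0.1896

0.1896


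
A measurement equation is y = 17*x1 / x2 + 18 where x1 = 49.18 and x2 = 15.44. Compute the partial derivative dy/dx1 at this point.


y = 17*x1 / x2 + 18
dy/dx1 = 17/x2
Evaluate at x2 = 15.44: c1 = 17 / 15.44
c1 = 1.1010

1.1010


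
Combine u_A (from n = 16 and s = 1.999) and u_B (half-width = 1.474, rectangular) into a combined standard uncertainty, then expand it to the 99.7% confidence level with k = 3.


u_A = s / sqrt(n) = 1.999 / sqrt(16) = 0.49975
u_B = half_width / sqrt(3) = 1.474 / sqrt(3) = 0.8510143
uc = sqrt(u_A^2 + u_B^2) = sqrt(0.49975^2 + 0.8510143^2) = 0.98690192
U = k * uc = 3 * 0.98690192
U = 2.9607

2.9607


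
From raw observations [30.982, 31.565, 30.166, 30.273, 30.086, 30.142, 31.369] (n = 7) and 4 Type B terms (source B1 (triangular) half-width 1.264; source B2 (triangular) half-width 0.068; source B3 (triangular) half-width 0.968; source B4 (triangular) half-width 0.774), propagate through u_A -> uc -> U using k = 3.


mean = (30.982 + 31.565 + 30.166 + 30.273 + 30.086 + 30.142 + 31.369) / 7 = 30.65471429
s = sqrt(sum((x - mean)^2)/(n-1)) = 0.63466519
u_A = s / sqrt(n) = 0.63466519 / sqrt(7) = 0.23988089
u_B1 = 1.264 / sqrt(6) = 0.51602584
u_B2 = 0.068 / sqrt(6) = 0.027760884
u_B3 = 0.968 / sqrt(6) = 0.39518435
u_B4 = 0.774 / sqrt(6) = 0.31598418
uc = sqrt(0.23988089^2 + 0.51602584^2 + 0.027760884^2 + 0.39518435^2 + 0.31598418^2) = 0.76197956
U = k * uc = 3 * 0.76197956
U = 2.2859

2.2859


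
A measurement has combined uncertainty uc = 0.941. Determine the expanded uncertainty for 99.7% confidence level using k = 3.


U = k * uc
U = 3 * 0.941
U = 2.8230

2.8230


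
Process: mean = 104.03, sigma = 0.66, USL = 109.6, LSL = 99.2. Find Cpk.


Cpu = (USL - mean) / (3*sigma) = (109.6 - 104.03) / (3*0.66) = 2.8131
Cpl = (mean - LSL) / (3*sigma) = (104.03 - 99.2) / (3*0.66) = 2.4394
Cpk = min(Cpu, Cpl) = 2.4394

2.4394


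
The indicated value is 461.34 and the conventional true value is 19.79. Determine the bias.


Systematic error = measured - true
= 461.34 - 19.79
= 441.5500

441.5500


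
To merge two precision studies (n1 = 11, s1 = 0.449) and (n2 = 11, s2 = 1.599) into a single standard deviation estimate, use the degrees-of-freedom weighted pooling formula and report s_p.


s_p = sqrt(((n1-1)*s1^2 + (n2-1)*s2^2) / (n1+n2-2))
numerator = (11-1)*0.449^2 + (11-1)*1.599^2 = 2.01601 + 25.56801 = 27.58402
denominator = 11 + 11 - 2 = 20
s_p^2 = 27.58402 / 20 = 1.379201
s_p = sqrt(1.379201) = 1.1744

1.1744


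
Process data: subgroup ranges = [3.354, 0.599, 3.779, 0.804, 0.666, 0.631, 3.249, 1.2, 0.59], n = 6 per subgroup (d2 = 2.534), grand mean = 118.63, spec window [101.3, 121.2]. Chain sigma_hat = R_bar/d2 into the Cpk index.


R_bar = (3.354 + 0.599 + 3.779 + 0.804 + 0.666 + 0.631 + 3.249 + 1.2 + 0.59) / 9 = 1.6524444
sigma = R_bar / d2 = 1.6524444 / 2.534 = 0.65210908
Cp = (USL - LSL)/(6*sigma) = (121.2 - 101.3)/(6*0.65210908) = 5.0861
Cpu = (121.2 - 118.63)/(3*0.65210908) = 1.3137
Cpl = (118.63 - 101.3)/(3*0.65210908) = 8.8584
Cpk = min(Cpu, Cpl) = 1.3137

1.3137


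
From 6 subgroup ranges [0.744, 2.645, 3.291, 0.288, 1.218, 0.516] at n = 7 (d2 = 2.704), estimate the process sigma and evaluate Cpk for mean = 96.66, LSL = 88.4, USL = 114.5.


R_bar = (0.744 + 2.645 + 3.291 + 0.288 + 1.218 + 0.516) / 6 = 1.4503333
sigma = R_bar / d2 = 1.4503333 / 2.704 = 0.53636587
Cp = (USL - LSL)/(6*sigma) = (114.5 - 88.4)/(6*0.53636587) = 8.1101
Cpu = (114.5 - 96.66)/(3*0.53636587) = 11.0870
Cpl = (96.66 - 88.4)/(3*0.53636587) = 5.1333
Cpk = min(Cpu, Cpl) = 5.1333

5.1333


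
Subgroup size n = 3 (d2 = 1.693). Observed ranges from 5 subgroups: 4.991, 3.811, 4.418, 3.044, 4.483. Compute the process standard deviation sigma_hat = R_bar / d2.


R_bar = (4.991 + 3.811 + 4.418 + 3.044 + 4.483) / 5
R_bar = 20.747 / 5 = 4.1494
sigma_hat = R_bar / d2 = 4.1494 / 1.693 = 2.4509

2.4509


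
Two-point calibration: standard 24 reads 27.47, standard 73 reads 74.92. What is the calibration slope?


slope = (y2 - y1) / (x2 - x1)
= (74.92 - 27.47) / (73 - 24)
= 47.4500 / 49
= 0.9684

0.9684


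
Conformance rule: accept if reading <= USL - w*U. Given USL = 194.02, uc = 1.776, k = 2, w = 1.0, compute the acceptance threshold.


U = k * uc = 2 * 1.776 = 3.552
guard band g = w * U = 1.0 * 3.552 = 3.552
AL = USL - g = 194.02 - 3.552
AL = 190.4680

190.4680


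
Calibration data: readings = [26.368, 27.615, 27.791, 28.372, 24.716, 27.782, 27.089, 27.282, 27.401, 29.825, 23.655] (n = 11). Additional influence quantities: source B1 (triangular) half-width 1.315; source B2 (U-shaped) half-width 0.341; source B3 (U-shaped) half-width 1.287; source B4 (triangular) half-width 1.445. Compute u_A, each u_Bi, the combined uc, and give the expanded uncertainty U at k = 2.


mean = (26.368 + 27.615 + 27.791 + 28.372 + 24.716 + 27.782 + 27.089 + 27.282 + 27.401 + 29.825 + 23.655) / 11 = 27.08145455
s = sqrt(sum((x - mean)^2)/(n-1)) = 1.6869738
u_A = s / sqrt(n) = 1.6869738 / sqrt(11) = 0.50864174
u_B1 = 1.315 / sqrt(6) = 0.5368465
u_B2 = 0.341 / sqrt(2) = 0.24112341
u_B3 = 1.287 / sqrt(2) = 0.91004643
u_B4 = 1.445 / sqrt(6) = 0.58991878
uc = sqrt(0.50864174^2 + 0.5368465^2 + 0.24112341^2 + 0.91004643^2 + 0.58991878^2) = 1.3346347
U = k * uc = 2 * 1.3346347
U = 2.6693

2.6693


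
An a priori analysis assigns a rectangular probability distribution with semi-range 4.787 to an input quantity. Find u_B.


u_B = half_width / sqrt(3)
u_B = 4.787 / 1.7320508
u_B = 2.7638

2.7638


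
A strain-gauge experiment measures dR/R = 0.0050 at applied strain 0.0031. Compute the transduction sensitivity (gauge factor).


GF = (dR/R) / epsilon
= 0.0050 / 0.0031
= 1.6129

1.6129


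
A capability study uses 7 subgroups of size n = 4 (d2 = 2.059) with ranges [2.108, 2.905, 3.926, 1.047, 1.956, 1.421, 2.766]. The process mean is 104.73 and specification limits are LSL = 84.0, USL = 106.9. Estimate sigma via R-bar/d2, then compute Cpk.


R_bar = (2.108 + 2.905 + 3.926 + 1.047 + 1.956 + 1.421 + 2.766) / 7 = 2.3041429
sigma = R_bar / d2 = 2.3041429 / 2.059 = 1.1190592
Cp = (USL - LSL)/(6*sigma) = (106.9 - 84.0)/(6*1.1190592) = 3.4106
Cpu = (106.9 - 104.73)/(3*1.1190592) = 0.6464
Cpl = (104.73 - 84.0)/(3*1.1190592) = 6.1748
Cpk = min(Cpu, Cpl) = 0.6464

0.6464


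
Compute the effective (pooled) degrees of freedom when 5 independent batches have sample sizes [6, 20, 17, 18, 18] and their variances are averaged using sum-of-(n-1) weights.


nu = sum_i (n_i - 1)
nu = ((6 - 1) + (20 - 1) + (17 - 1) + (18 - 1) + (18 - 1))
nu = 5 + 19 + 16 + 17 + 17
nu = 74

74


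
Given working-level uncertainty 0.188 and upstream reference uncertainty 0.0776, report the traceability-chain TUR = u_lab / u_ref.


TUR = u_lab / u_ref
= 0.188 / 0.0776
= 2.4227

2.4227


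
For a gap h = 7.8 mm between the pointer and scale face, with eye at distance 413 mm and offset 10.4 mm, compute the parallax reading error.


error = h * offset / d
= 7.8 * 10.4 / 413
= 0.1964

0.1964


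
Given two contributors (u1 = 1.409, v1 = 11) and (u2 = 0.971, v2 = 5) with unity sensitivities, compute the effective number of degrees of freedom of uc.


uc = sqrt(u1^2 + u2^2) = sqrt(1.409^2 + 0.971^2) = 1.7111756
v_eff = uc^4 / (u1^4/v1 + u2^4/v2)
= 1.7111756^4 / (1.409^4/11 + 0.971^4/5)
= 8.5738981 / 0.53609353
v_eff = 15.9933

15.9933


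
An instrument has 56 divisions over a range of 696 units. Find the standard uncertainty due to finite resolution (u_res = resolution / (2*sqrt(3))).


resolution = range / divisions
resolution = 696 / 56 = 12.428571
u_res = resolution / (2*sqrt(3))
u_res = 12.428571 / 3.4641016
u_res = 3.5878

3.5878


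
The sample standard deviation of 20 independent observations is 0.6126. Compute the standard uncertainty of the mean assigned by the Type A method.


u_A = s / sqrt(n)
u_A = 0.6126 / sqrt(20)
u_A = 0.6126 / 4.472136
u_A = 0.1370

0.1370


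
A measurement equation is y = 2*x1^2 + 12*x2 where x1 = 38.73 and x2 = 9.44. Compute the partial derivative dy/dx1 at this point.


y = 2*x1^2 + 12*x2
dy/dx1 = 2*2*x1
Evaluate at x1 = 38.73: c1 = 4 * 38.73
c1 = 154.9200

154.9200


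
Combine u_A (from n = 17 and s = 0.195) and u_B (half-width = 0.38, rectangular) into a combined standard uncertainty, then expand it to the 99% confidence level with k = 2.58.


u_A = s / sqrt(n) = 0.195 / sqrt(17) = 0.047294447
u_B = half_width / sqrt(3) = 0.38 / sqrt(3) = 0.2193931
uc = sqrt(u_A^2 + u_B^2) = sqrt(0.047294447^2 + 0.2193931^2) = 0.22443283
U = k * uc = 2.58 * 0.22443283
U = 0.5790

0.5790


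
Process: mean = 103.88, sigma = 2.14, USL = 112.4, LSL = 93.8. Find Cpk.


Cpu = (USL - mean) / (3*sigma) = (112.4 - 103.88) / (3*2.14) = 1.3271
Cpl = (mean - LSL) / (3*sigma) = (103.88 - 93.8) / (3*2.14) = 1.5701
Cpk = min(Cpu, Cpl) = 1.3271

1.3271


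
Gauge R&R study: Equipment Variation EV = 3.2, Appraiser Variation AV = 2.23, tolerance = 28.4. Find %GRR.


GRR = sqrt(EV^2 + AV^2) = sqrt(3.2^2 + 2.23^2) = 3.9003718
%GRR = GRR / tol * 100 = 3.9003718 / 28.4 * 100
%GRR = 13.7337

13.7337


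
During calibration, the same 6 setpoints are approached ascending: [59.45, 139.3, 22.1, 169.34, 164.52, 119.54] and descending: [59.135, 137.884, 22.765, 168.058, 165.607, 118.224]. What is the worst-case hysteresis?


|59.45 - 59.135| = 0.3150
|139.3 - 137.884| = 1.4160
|22.1 - 22.765| = 0.6650
|169.34 - 168.058| = 1.2820
|164.52 - 165.607| = 1.0870
|119.54 - 118.224| = 1.3160
hysteresis = max(diffs) = 1.4160

1.4160


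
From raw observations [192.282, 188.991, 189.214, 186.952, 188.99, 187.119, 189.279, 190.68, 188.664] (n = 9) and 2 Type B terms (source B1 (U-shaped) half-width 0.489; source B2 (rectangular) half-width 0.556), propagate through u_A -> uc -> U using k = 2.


mean = (192.282 + 188.991 + 189.214 + 186.952 + 188.99 + 187.119 + 189.279 + 190.68 + 188.664) / 9 = 189.1301111
s = sqrt(sum((x - mean)^2)/(n-1)) = 1.6359532
u_A = s / sqrt(n) = 1.6359532 / sqrt(9) = 0.54531773
u_B1 = 0.489 / sqrt(2) = 0.34577522
u_B2 = 0.556 / sqrt(3) = 0.32100675
uc = sqrt(0.54531773^2 + 0.34577522^2 + 0.32100675^2) = 0.72109449
U = k * uc = 2 * 0.72109449
U = 1.4422

1.4422
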